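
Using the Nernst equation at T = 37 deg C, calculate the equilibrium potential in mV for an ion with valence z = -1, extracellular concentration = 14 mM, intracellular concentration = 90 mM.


E = (RT/(zF)) * ln(C_out/C_in)
T = 37 + 273.15 = 310.15 K
E = (8.314 * 310.15 / (-1 * 96485)) * ln(14/90)
E = 49.73 mV


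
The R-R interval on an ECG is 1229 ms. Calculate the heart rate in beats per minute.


HR = 60 / RR_interval(s)
RR = 1229 ms = 1.229 s
HR = 60 / 1.229 = 48.82 bpm


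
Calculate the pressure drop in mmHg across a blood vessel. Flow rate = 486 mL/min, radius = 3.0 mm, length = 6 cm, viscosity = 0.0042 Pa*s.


dP = 8*mu*L*Q / (pi*r^4)
Q = 486 mL/min = 8.1e-06 m^3/s
dP = 64.1713 Pa = 64.1713 / 133.322 mmHg = 0.4813 mmHg


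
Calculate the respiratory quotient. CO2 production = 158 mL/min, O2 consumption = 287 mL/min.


RQ = VCO2 / VO2
RQ = 158 / 287
RQ = 0.5505


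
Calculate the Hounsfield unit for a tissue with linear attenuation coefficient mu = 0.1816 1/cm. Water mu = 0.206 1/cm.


HU = ((mu_tissue - mu_water) / mu_water) * 1000
HU = ((0.1816 - 0.206) / 0.206) * 1000
HU = -118.4


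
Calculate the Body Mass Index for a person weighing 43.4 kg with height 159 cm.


BMI = weight / height^2
height = 159 cm = 1.59 m
BMI = 43.4 / 1.59^2
BMI = 17.17 kg/m^2


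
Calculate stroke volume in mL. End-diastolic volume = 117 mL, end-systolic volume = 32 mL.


SV = EDV - ESV
SV = 117 - 32
SV = 85 mL


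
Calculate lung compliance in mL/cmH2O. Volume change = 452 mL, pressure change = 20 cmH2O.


C = dV / dP
C = 452 / 20
C = 22.6 mL/cmH2O


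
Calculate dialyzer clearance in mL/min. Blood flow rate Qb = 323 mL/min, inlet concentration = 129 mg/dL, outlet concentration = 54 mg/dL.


K = Qb * (Cb_in - Cb_out) / Cb_in
K = 323 * (129 - 54) / 129
K = 187.8 mL/min


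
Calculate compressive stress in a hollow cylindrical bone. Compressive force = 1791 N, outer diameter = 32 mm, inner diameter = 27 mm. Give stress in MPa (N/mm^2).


A = pi*(r_o^2 - r_i^2)
r_o = 16 mm, r_i = 13.5 mm
A = 231.692 mm^2
sigma = F/A = 1791 / 231.692
sigma = 7.73 MPa


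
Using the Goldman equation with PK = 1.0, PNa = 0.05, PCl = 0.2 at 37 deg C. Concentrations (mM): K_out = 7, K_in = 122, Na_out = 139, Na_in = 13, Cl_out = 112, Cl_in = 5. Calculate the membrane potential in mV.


Vm = (RT/F)*ln((PK*Ko + PNa*Nao + PCl*Cli)/(PK*Ki + PNa*Nai + PCl*Clo))
Numer = 14.95, Denom = 145.05
Vm = -60.73 mV


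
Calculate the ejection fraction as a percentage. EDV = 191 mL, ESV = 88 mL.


SV = EDV - ESV = 191 - 88 = 103 mL
EF = SV/EDV * 100 = 103/191 * 100
EF = 53.93%


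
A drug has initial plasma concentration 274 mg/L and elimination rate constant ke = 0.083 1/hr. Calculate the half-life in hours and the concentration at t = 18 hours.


t_half = ln(2) / ke = 0.693147 / 0.083 = 8.351 hr
C(t) = C0 * exp(-ke*t) = 274 * exp(-0.083*18)
C(18) = 61.51 mg/L


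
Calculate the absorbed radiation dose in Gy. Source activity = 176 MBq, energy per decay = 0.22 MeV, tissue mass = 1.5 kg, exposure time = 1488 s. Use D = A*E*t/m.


A = 176 MBq = 1.7600e+08 Bq
E = 0.22 MeV = 3.5244e-14 J
D = A*E*t/m = 1.7600e+08*3.5244e-14*1488/1.5
D = 0.006153 Gy


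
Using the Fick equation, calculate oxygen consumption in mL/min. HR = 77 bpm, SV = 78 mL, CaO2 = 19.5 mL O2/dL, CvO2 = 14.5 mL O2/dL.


CO = HR*SV = 77*78/1000 = 6.006 L/min
a-v O2 diff = 19.5 - 14.5 = 5 mL/dL
VO2 = CO * (CaO2-CvO2) * 10 dL/L
VO2 = 6.006 * 5 * 10
VO2 = 300.3 mL/min


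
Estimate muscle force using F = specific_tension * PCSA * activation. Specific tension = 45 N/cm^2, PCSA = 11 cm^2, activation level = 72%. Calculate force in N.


F = sigma * PCSA * activation
F = 45 * 11 * 0.72
F = 356.4 N


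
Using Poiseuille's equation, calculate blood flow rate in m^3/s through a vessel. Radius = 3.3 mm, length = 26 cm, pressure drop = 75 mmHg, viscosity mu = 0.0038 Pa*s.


Q = pi*r^4*dP / (8*mu*L)
r = 0.0033 m, L = 0.26 m
dP = 75 mmHg = 9999.15 Pa
Q = 4.7133e-04 m^3/s


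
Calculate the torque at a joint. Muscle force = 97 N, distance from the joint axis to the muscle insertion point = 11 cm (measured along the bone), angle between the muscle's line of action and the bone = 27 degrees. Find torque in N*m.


Torque = F * d * sin(theta)   (moment arm = d*sin(theta))
d = 11 cm = 0.11 m
Torque = 97 * 0.11 * sin(27)
Torque = 4.844 N*m


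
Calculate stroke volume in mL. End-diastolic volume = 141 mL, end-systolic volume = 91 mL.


SV = EDV - ESV
SV = 141 - 91
SV = 50 mL


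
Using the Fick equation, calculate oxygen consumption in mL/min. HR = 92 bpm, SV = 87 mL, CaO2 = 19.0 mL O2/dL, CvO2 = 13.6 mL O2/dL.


CO = HR*SV = 92*87/1000 = 8.004 L/min
a-v O2 diff = 19.0 - 13.6 = 5.4 mL/dL
VO2 = CO * (CaO2-CvO2) * 10 dL/L
VO2 = 8.004 * 5.4 * 10
VO2 = 432.2 mL/min


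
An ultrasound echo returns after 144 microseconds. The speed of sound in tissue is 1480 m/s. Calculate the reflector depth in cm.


depth = c * t / 2
t = 144 us = 1.4400e-04 s
depth = 1480 * 1.4400e-04 / 2
depth = 0.10656 m = 10.656 cm


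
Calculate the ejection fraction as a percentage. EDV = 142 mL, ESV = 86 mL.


SV = EDV - ESV = 142 - 86 = 56 mL
EF = SV/EDV * 100 = 56/142 * 100
EF = 39.44%


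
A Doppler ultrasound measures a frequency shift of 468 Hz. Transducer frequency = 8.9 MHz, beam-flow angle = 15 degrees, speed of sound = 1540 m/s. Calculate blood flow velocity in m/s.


v = fd * c / (2 * f0 * cos(theta))
v = 468 * 1540 / (2 * 8.9000e+06 * cos(15))
v = 0.04192 m/s


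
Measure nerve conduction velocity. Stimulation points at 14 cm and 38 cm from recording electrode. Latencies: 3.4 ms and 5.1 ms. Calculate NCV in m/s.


Distance = (38 - 14) / 100 = 0.24 m
dt = (5.1 - 3.4) / 1000 = 0.0017 s
NCV = dist / dt = 141.2 m/s


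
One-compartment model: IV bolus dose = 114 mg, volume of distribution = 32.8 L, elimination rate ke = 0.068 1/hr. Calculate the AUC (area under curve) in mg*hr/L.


C0 = Dose/Vd = 114/32.8 = 3.47561 mg/L
AUC = C0/ke = 3.47561/0.068
AUC = 51.11 mg*hr/L


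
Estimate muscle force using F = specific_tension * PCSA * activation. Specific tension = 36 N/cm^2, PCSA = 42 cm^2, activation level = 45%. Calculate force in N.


F = sigma * PCSA * activation
F = 36 * 42 * 0.45
F = 680.4 N


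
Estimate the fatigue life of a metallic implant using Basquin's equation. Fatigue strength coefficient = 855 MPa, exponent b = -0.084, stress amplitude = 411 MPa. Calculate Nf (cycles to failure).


sigma_a = sigma_f' * (2Nf)^b
2Nf = (sigma_a/sigma_f')^(1/b)
2Nf = (411/855)^(1/-0.084)
2Nf = 6126.2394
Nf = 3063


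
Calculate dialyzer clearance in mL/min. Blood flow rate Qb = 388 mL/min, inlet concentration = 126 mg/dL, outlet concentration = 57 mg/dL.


K = Qb * (Cb_in - Cb_out) / Cb_in
K = 388 * (126 - 57) / 126
K = 212.5 mL/min


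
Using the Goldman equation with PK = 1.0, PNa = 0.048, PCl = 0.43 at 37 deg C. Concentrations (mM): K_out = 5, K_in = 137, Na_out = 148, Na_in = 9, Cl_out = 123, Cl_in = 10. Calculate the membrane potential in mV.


Vm = (RT/F)*ln((PK*Ko + PNa*Nao + PCl*Cli)/(PK*Ki + PNa*Nai + PCl*Clo))
Numer = 16.404, Denom = 190.322
Vm = -65.51 mV


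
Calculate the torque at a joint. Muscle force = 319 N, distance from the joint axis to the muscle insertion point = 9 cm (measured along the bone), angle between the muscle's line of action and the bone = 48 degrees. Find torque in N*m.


Torque = F * d * sin(theta)   (moment arm = d*sin(theta))
d = 9 cm = 0.09 m
Torque = 319 * 0.09 * sin(48)
Torque = 21.34 N*m


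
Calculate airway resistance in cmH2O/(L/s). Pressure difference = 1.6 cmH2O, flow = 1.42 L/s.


R = dP / flow
R = 1.6 / 1.42
R = 1.127 cmH2O/(L/s)


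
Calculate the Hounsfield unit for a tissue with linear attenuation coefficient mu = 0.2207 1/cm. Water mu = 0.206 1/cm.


HU = ((mu_tissue - mu_water) / mu_water) * 1000
HU = ((0.2207 - 0.206) / 0.206) * 1000
HU = 71.36


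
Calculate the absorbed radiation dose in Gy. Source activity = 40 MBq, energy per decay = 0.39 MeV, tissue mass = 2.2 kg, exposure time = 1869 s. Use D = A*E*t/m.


A = 40 MBq = 4.0000e+07 Bq
E = 0.39 MeV = 6.2478e-14 J
D = A*E*t/m = 4.0000e+07*6.2478e-14*1869/2.2
D = 0.002123 Gy


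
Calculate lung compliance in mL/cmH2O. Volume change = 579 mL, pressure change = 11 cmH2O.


C = dV / dP
C = 579 / 11
C = 52.64 mL/cmH2O


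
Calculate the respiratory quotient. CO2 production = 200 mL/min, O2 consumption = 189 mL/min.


RQ = VCO2 / VO2
RQ = 200 / 189
RQ = 1.058


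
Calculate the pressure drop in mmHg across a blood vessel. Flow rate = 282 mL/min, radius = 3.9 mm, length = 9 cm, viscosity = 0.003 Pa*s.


dP = 8*mu*L*Q / (pi*r^4)
Q = 282 mL/min = 4.7e-06 m^3/s
dP = 13.9683 Pa = 13.9683 / 133.322 mmHg = 0.1048 mmHg


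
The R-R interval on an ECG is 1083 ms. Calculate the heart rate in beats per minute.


HR = 60 / RR_interval(s)
RR = 1083 ms = 1.083 s
HR = 60 / 1.083 = 55.4 bpm


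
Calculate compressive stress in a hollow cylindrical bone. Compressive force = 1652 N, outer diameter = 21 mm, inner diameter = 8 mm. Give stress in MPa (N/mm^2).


A = pi*(r_o^2 - r_i^2)
r_o = 10.5 mm, r_i = 4 mm
A = 296.095 mm^2
sigma = F/A = 1652 / 296.095
sigma = 5.579 MPa


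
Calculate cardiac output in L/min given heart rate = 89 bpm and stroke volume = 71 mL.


CO = HR * SV
CO = 89 * 71 / 1000
CO = 6.319 L/min


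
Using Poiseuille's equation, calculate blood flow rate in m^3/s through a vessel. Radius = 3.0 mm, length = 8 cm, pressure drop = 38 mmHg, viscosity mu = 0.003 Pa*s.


Q = pi*r^4*dP / (8*mu*L)
r = 0.003 m, L = 0.08 m
dP = 38 mmHg = 5066.236 Pa
Q = 6.7146e-04 m^3/s


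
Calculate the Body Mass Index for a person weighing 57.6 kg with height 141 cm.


BMI = weight / height^2
height = 141 cm = 1.41 m
BMI = 57.6 / 1.41^2
BMI = 28.97 kg/m^2


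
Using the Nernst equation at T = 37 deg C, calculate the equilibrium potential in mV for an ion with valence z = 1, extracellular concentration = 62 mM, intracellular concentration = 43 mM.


E = (RT/(zF)) * ln(C_out/C_in)
T = 37 + 273.15 = 310.15 K
E = (8.314 * 310.15 / (1 * 96485)) * ln(62/43)
E = 9.78 mV


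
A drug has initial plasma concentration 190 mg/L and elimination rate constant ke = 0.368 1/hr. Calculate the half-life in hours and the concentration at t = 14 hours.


t_half = ln(2) / ke = 0.693147 / 0.368 = 1.884 hr
C(t) = C0 * exp(-ke*t) = 190 * exp(-0.368*14)
C(14) = 1.1 mg/L


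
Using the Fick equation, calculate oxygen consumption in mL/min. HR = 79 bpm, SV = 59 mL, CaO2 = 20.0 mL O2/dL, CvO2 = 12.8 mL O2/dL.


CO = HR*SV = 79*59/1000 = 4.661 L/min
a-v O2 diff = 20.0 - 12.8 = 7.2 mL/dL
VO2 = CO * (CaO2-CvO2) * 10 dL/L
VO2 = 4.661 * 7.2 * 10
VO2 = 335.6 mL/min


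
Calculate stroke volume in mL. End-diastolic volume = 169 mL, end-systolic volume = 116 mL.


SV = EDV - ESV
SV = 169 - 116
SV = 53 mL


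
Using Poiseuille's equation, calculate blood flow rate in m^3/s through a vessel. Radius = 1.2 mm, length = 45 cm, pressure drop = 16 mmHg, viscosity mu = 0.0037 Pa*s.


Q = pi*r^4*dP / (8*mu*L)
r = 0.0012 m, L = 0.45 m
dP = 16 mmHg = 2133.152 Pa
Q = 1.0433e-06 m^3/s


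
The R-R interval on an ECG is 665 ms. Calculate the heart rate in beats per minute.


HR = 60 / RR_interval(s)
RR = 665 ms = 0.665 s
HR = 60 / 0.665 = 90.23 bpm


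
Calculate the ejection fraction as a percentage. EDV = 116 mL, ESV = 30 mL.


SV = EDV - ESV = 116 - 30 = 86 mL
EF = SV/EDV * 100 = 86/116 * 100
EF = 74.14%


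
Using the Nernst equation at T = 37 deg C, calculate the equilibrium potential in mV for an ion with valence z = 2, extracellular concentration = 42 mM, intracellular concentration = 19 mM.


E = (RT/(zF)) * ln(C_out/C_in)
T = 37 + 273.15 = 310.15 K
E = (8.314 * 310.15 / (2 * 96485)) * ln(42/19)
E = 10.6 mV


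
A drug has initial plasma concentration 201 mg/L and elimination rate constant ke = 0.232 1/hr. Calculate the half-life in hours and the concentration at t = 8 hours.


t_half = ln(2) / ke = 0.693147 / 0.232 = 2.988 hr
C(t) = C0 * exp(-ke*t) = 201 * exp(-0.232*8)
C(8) = 31.42 mg/L


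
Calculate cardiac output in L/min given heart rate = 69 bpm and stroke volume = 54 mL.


CO = HR * SV
CO = 69 * 54 / 1000
CO = 3.726 L/min


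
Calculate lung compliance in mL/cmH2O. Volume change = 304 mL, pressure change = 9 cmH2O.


C = dV / dP
C = 304 / 9
C = 33.78 mL/cmH2O


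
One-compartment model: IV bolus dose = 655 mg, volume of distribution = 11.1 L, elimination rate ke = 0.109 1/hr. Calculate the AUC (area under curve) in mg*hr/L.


C0 = Dose/Vd = 655/11.1 = 59.009 mg/L
AUC = C0/ke = 59.009/0.109
AUC = 541.4 mg*hr/L


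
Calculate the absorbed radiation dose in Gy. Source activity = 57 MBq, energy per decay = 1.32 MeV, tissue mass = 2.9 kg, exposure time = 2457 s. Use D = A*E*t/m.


A = 57 MBq = 5.7000e+07 Bq
E = 1.32 MeV = 2.11464e-13 J
D = A*E*t/m = 5.7000e+07*2.11464e-13*2457/2.9
D = 0.01021 Gy


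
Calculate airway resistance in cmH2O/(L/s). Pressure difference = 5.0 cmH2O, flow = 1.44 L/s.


R = dP / flow
R = 5.0 / 1.44
R = 3.472 cmH2O/(L/s)


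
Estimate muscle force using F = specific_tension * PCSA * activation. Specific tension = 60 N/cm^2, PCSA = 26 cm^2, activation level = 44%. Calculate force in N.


F = sigma * PCSA * activation
F = 60 * 26 * 0.44
F = 686.4 N


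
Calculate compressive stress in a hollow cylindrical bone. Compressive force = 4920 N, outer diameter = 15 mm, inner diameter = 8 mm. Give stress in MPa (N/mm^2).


A = pi*(r_o^2 - r_i^2)
r_o = 7.5 mm, r_i = 4 mm
A = 126.449 mm^2
sigma = F/A = 4920 / 126.449
sigma = 38.91 MPa


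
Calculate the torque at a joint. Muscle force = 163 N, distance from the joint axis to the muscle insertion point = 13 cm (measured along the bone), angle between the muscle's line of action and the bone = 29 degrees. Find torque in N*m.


Torque = F * d * sin(theta)   (moment arm = d*sin(theta))
d = 13 cm = 0.13 m
Torque = 163 * 0.13 * sin(29)
Torque = 10.27 N*m


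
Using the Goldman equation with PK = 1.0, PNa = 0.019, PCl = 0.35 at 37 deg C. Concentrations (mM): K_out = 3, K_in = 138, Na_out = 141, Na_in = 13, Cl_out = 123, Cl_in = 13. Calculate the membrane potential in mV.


Vm = (RT/F)*ln((PK*Ko + PNa*Nao + PCl*Cli)/(PK*Ki + PNa*Nai + PCl*Clo))
Numer = 10.229, Denom = 181.297
Vm = -76.83 mV


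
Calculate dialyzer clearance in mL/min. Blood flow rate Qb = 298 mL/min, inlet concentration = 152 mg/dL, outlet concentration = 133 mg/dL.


K = Qb * (Cb_in - Cb_out) / Cb_in
K = 298 * (152 - 133) / 152
K = 37.25 mL/min


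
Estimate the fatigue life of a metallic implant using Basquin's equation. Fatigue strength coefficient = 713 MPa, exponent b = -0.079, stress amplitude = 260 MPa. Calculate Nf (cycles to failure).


sigma_a = sigma_f' * (2Nf)^b
2Nf = (sigma_a/sigma_f')^(1/b)
2Nf = (260/713)^(1/-0.079)
2Nf = 351377.91
Nf = 1.757e+05


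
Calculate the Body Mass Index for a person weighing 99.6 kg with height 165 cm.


BMI = weight / height^2
height = 165 cm = 1.65 m
BMI = 99.6 / 1.65^2
BMI = 36.58 kg/m^2


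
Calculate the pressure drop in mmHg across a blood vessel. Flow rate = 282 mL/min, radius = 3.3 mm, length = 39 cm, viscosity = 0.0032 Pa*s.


dP = 8*mu*L*Q / (pi*r^4)
Q = 282 mL/min = 4.7e-06 m^3/s
dP = 125.95 Pa = 125.95 / 133.322 mmHg = 0.9447 mmHg


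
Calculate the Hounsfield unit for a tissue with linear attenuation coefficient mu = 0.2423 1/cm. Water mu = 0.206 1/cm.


HU = ((mu_tissue - mu_water) / mu_water) * 1000
HU = ((0.2423 - 0.206) / 0.206) * 1000
HU = 176.2


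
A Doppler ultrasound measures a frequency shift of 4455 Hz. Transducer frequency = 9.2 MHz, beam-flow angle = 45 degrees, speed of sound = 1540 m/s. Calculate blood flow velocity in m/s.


v = fd * c / (2 * f0 * cos(theta))
v = 4455 * 1540 / (2 * 9.2000e+06 * cos(45))
v = 0.5273 m/s


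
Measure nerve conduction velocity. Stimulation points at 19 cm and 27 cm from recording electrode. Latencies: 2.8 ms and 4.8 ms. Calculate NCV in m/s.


Distance = (27 - 19) / 100 = 0.08 m
dt = (4.8 - 2.8) / 1000 = 0.002 s
NCV = dist / dt = 40 m/s


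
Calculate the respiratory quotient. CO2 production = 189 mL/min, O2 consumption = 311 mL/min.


RQ = VCO2 / VO2
RQ = 189 / 311
RQ = 0.6077


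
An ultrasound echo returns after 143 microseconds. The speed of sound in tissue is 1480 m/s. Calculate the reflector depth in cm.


depth = c * t / 2
t = 143 us = 1.4300e-04 s
depth = 1480 * 1.4300e-04 / 2
depth = 0.10582 m = 10.582 cm


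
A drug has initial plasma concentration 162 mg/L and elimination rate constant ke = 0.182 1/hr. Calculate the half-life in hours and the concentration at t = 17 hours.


t_half = ln(2) / ke = 0.693147 / 0.182 = 3.808 hr
C(t) = C0 * exp(-ke*t) = 162 * exp(-0.182*17)
C(17) = 7.342 mg/L


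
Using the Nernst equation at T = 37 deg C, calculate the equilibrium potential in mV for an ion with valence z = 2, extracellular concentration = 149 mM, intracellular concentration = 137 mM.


E = (RT/(zF)) * ln(C_out/C_in)
T = 37 + 273.15 = 310.15 K
E = (8.314 * 310.15 / (2 * 96485)) * ln(149/137)
E = 1.122 mV


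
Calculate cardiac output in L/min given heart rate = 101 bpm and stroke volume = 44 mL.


CO = HR * SV
CO = 101 * 44 / 1000
CO = 4.444 L/min


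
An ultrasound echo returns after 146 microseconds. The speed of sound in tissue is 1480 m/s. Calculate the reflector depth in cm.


depth = c * t / 2
t = 146 us = 1.4600e-04 s
depth = 1480 * 1.4600e-04 / 2
depth = 0.10804 m = 10.804 cm


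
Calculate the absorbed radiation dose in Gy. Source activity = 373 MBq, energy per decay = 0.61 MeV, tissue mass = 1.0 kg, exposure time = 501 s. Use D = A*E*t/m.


A = 373 MBq = 3.7300e+08 Bq
E = 0.61 MeV = 9.7722e-14 J
D = A*E*t/m = 3.7300e+08*9.7722e-14*501/1.0
D = 0.01826 Gy


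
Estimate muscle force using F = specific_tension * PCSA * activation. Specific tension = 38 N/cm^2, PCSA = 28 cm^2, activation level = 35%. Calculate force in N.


F = sigma * PCSA * activation
F = 38 * 28 * 0.35
F = 372.4 N


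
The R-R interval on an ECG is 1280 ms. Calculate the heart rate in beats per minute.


HR = 60 / RR_interval(s)
RR = 1280 ms = 1.28 s
HR = 60 / 1.28 = 46.88 bpm


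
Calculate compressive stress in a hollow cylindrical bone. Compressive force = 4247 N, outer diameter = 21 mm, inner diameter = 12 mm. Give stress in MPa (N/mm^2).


A = pi*(r_o^2 - r_i^2)
r_o = 10.5 mm, r_i = 6 mm
A = 233.263 mm^2
sigma = F/A = 4247 / 233.263
sigma = 18.21 MPa


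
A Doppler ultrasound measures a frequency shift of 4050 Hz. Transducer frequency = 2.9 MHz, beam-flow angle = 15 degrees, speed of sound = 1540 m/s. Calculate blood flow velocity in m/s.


v = fd * c / (2 * f0 * cos(theta))
v = 4050 * 1540 / (2 * 2.9000e+06 * cos(15))
v = 1.113 m/s


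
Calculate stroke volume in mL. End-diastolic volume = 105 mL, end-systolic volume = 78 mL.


SV = EDV - ESV
SV = 105 - 78
SV = 27 mL


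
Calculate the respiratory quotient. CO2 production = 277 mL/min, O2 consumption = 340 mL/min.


RQ = VCO2 / VO2
RQ = 277 / 340
RQ = 0.8147


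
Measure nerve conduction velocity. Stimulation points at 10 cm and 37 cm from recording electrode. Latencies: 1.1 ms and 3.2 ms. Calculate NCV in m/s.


Distance = (37 - 10) / 100 = 0.27 m
dt = (3.2 - 1.1) / 1000 = 0.0021 s
NCV = dist / dt = 128.6 m/s


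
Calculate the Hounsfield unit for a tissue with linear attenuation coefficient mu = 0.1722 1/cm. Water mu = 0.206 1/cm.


HU = ((mu_tissue - mu_water) / mu_water) * 1000
HU = ((0.1722 - 0.206) / 0.206) * 1000
HU = -164.1


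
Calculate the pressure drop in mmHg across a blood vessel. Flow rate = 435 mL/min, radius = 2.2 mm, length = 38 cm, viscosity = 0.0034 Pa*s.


dP = 8*mu*L*Q / (pi*r^4)
Q = 435 mL/min = 7.25e-06 m^3/s
dP = 1018.24 Pa = 1018.24 / 133.322 mmHg = 7.637 mmHg


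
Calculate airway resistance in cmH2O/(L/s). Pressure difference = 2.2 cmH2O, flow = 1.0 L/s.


R = dP / flow
R = 2.2 / 1.0
R = 2.2 cmH2O/(L/s)


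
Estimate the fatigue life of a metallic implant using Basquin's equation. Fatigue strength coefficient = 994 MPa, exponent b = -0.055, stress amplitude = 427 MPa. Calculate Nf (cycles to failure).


sigma_a = sigma_f' * (2Nf)^b
2Nf = (sigma_a/sigma_f')^(1/b)
2Nf = (427/994)^(1/-0.055)
2Nf = 4698647.9
Nf = 2.3493e+06


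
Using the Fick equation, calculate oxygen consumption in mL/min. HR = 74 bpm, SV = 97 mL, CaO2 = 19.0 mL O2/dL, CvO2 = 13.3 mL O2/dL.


CO = HR*SV = 74*97/1000 = 7.178 L/min
a-v O2 diff = 19.0 - 13.3 = 5.7 mL/dL
VO2 = CO * (CaO2-CvO2) * 10 dL/L
VO2 = 7.178 * 5.7 * 10
VO2 = 409.1 mL/min


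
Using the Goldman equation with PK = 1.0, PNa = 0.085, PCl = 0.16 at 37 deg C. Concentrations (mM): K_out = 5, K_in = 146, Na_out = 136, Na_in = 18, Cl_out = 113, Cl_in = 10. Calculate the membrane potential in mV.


Vm = (RT/F)*ln((PK*Ko + PNa*Nao + PCl*Cli)/(PK*Ki + PNa*Nai + PCl*Clo))
Numer = 18.16, Denom = 165.61
Vm = -59.07 mV


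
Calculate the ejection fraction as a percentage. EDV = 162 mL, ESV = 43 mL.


SV = EDV - ESV = 162 - 43 = 119 mL
EF = SV/EDV * 100 = 119/162 * 100
EF = 73.46%


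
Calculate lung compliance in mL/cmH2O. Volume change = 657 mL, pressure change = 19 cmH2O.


C = dV / dP
C = 657 / 19
C = 34.58 mL/cmH2O


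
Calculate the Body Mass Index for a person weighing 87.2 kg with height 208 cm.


BMI = weight / height^2
height = 208 cm = 2.08 m
BMI = 87.2 / 2.08^2
BMI = 20.16 kg/m^2


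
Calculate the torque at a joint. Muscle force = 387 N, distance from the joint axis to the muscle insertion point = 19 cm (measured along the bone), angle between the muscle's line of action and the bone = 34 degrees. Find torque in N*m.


Torque = F * d * sin(theta)   (moment arm = d*sin(theta))
d = 19 cm = 0.19 m
Torque = 387 * 0.19 * sin(34)
Torque = 41.12 N*m


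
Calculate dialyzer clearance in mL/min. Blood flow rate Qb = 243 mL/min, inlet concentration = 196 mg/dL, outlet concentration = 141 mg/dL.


K = Qb * (Cb_in - Cb_out) / Cb_in
K = 243 * (196 - 141) / 196
K = 68.19 mL/min


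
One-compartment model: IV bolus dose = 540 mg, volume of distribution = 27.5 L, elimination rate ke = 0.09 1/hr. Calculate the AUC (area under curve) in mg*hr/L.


C0 = Dose/Vd = 540/27.5 = 19.6364 mg/L
AUC = C0/ke = 19.6364/0.09
AUC = 218.2 mg*hr/L


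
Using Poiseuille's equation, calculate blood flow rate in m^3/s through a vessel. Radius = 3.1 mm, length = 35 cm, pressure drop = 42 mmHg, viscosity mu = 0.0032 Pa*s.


Q = pi*r^4*dP / (8*mu*L)
r = 0.0031 m, L = 0.35 m
dP = 42 mmHg = 5599.524 Pa
Q = 1.8132e-04 m^3/s


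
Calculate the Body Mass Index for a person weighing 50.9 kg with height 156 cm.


BMI = weight / height^2
height = 156 cm = 1.56 m
BMI = 50.9 / 1.56^2
BMI = 20.92 kg/m^2


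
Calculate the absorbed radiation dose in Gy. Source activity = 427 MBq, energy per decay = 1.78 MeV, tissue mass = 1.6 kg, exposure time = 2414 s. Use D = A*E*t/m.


A = 427 MBq = 4.2700e+08 Bq
E = 1.78 MeV = 2.85156e-13 J
D = A*E*t/m = 4.2700e+08*2.85156e-13*2414/1.6
D = 0.1837 Gy


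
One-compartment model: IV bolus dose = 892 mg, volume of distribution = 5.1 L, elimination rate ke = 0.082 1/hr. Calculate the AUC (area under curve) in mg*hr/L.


C0 = Dose/Vd = 892/5.1 = 174.902 mg/L
AUC = C0/ke = 174.902/0.082
AUC = 2133 mg*hr/L


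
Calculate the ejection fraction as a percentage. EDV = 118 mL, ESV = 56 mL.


SV = EDV - ESV = 118 - 56 = 62 mL
EF = SV/EDV * 100 = 62/118 * 100
EF = 52.54%


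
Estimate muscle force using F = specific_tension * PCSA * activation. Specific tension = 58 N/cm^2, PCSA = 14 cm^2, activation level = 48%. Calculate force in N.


F = sigma * PCSA * activation
F = 58 * 14 * 0.48
F = 389.8 N


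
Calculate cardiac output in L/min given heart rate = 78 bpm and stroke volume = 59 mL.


CO = HR * SV
CO = 78 * 59 / 1000
CO = 4.602 L/min


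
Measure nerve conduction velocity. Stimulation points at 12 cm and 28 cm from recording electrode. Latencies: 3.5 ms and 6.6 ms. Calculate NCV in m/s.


Distance = (28 - 12) / 100 = 0.16 m
dt = (6.6 - 3.5) / 1000 = 0.0031 s
NCV = dist / dt = 51.61 m/s


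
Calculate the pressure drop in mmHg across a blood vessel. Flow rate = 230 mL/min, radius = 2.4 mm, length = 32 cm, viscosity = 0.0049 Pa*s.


dP = 8*mu*L*Q / (pi*r^4)
Q = 230 mL/min = 3.83333e-06 m^3/s
dP = 461.336 Pa = 461.336 / 133.322 mmHg = 3.46 mmHg


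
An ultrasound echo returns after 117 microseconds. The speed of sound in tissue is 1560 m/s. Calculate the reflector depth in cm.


depth = c * t / 2
t = 117 us = 1.1700e-04 s
depth = 1560 * 1.1700e-04 / 2
depth = 0.09126 m = 9.126 cm


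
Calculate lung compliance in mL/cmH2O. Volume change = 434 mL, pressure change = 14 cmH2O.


C = dV / dP
C = 434 / 14
C = 31 mL/cmH2O


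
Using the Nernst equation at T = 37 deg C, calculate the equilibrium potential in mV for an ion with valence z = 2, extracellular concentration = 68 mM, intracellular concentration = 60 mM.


E = (RT/(zF)) * ln(C_out/C_in)
T = 37 + 273.15 = 310.15 K
E = (8.314 * 310.15 / (2 * 96485)) * ln(68/60)
E = 1.673 mV


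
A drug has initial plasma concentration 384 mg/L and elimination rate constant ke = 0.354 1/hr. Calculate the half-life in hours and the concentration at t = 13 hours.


t_half = ln(2) / ke = 0.693147 / 0.354 = 1.958 hr
C(t) = C0 * exp(-ke*t) = 384 * exp(-0.354*13)
C(13) = 3.852 mg/L


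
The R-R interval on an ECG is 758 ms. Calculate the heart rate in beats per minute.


HR = 60 / RR_interval(s)
RR = 758 ms = 0.758 s
HR = 60 / 0.758 = 79.16 bpm


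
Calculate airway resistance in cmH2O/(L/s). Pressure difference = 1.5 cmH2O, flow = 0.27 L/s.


R = dP / flow
R = 1.5 / 0.27
R = 5.556 cmH2O/(L/s)


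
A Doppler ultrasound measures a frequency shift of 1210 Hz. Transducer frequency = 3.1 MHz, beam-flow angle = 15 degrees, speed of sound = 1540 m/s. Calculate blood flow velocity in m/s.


v = fd * c / (2 * f0 * cos(theta))
v = 1210 * 1540 / (2 * 3.1000e+06 * cos(15))
v = 0.3112 m/s


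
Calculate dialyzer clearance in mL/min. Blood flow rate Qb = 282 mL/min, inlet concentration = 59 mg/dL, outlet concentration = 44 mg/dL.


K = Qb * (Cb_in - Cb_out) / Cb_in
K = 282 * (59 - 44) / 59
K = 71.69 mL/min


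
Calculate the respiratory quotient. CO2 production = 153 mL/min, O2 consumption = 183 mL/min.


RQ = VCO2 / VO2
RQ = 153 / 183
RQ = 0.8361


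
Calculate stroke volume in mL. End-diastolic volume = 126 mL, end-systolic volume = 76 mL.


SV = EDV - ESV
SV = 126 - 76
SV = 50 mL


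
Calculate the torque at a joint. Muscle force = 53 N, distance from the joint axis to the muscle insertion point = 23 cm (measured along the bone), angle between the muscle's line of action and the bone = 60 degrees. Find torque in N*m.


Torque = F * d * sin(theta)   (moment arm = d*sin(theta))
d = 23 cm = 0.23 m
Torque = 53 * 0.23 * sin(60)
Torque = 10.56 N*m


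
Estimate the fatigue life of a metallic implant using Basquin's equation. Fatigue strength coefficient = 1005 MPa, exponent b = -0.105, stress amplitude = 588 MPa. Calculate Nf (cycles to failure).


sigma_a = sigma_f' * (2Nf)^b
2Nf = (sigma_a/sigma_f')^(1/b)
2Nf = (588/1005)^(1/-0.105)
2Nf = 164.82974
Nf = 82.41


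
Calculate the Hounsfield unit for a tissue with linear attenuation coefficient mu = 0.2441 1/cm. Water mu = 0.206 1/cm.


HU = ((mu_tissue - mu_water) / mu_water) * 1000
HU = ((0.2441 - 0.206) / 0.206) * 1000
HU = 185


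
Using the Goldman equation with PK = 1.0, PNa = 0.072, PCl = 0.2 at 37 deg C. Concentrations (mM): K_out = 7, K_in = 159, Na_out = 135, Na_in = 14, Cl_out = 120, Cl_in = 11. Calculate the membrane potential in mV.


Vm = (RT/F)*ln((PK*Ko + PNa*Nao + PCl*Cli)/(PK*Ki + PNa*Nai + PCl*Clo))
Numer = 18.92, Denom = 184.008
Vm = -60.79 mV


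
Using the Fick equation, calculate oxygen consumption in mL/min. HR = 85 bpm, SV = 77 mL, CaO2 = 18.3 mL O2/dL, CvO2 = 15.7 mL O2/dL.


CO = HR*SV = 85*77/1000 = 6.545 L/min
a-v O2 diff = 18.3 - 15.7 = 2.6 mL/dL
VO2 = CO * (CaO2-CvO2) * 10 dL/L
VO2 = 6.545 * 2.6 * 10
VO2 = 170.2 mL/min


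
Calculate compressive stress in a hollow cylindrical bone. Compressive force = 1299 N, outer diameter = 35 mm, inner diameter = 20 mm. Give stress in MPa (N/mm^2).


A = pi*(r_o^2 - r_i^2)
r_o = 17.5 mm, r_i = 10 mm
A = 647.953 mm^2
sigma = F/A = 1299 / 647.953
sigma = 2.005 MPa


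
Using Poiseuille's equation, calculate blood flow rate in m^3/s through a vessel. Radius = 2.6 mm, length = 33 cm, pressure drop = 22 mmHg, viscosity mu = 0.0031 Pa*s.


Q = pi*r^4*dP / (8*mu*L)
r = 0.0026 m, L = 0.33 m
dP = 22 mmHg = 2933.084 Pa
Q = 5.1452e-05 m^3/s


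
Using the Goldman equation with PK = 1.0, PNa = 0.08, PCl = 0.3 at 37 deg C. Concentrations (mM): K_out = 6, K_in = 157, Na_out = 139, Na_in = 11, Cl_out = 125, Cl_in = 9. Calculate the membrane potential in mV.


Vm = (RT/F)*ln((PK*Ko + PNa*Nao + PCl*Cli)/(PK*Ki + PNa*Nai + PCl*Clo))
Numer = 19.82, Denom = 195.38
Vm = -61.15 mV


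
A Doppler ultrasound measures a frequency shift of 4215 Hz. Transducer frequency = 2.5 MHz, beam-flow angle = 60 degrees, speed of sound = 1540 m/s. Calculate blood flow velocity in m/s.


v = fd * c / (2 * f0 * cos(theta))
v = 4215 * 1540 / (2 * 2.5000e+06 * cos(60))
v = 2.596 m/s


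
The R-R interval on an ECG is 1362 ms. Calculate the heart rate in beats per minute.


HR = 60 / RR_interval(s)
RR = 1362 ms = 1.362 s
HR = 60 / 1.362 = 44.05 bpm


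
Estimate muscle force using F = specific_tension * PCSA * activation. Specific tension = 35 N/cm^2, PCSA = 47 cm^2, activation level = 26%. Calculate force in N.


F = sigma * PCSA * activation
F = 35 * 47 * 0.26
F = 427.7 N


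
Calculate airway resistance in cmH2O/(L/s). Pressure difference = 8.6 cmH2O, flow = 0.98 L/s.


R = dP / flow
R = 8.6 / 0.98
R = 8.776 cmH2O/(L/s)


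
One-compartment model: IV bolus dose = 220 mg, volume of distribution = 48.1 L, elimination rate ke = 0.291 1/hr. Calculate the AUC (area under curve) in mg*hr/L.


C0 = Dose/Vd = 220/48.1 = 4.5738 mg/L
AUC = C0/ke = 4.5738/0.291
AUC = 15.72 mg*hr/L


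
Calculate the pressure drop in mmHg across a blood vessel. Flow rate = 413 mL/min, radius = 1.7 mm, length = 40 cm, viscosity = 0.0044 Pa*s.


dP = 8*mu*L*Q / (pi*r^4)
Q = 413 mL/min = 6.88333e-06 m^3/s
dP = 3693.65 Pa = 3693.65 / 133.322 mmHg = 27.7 mmHg


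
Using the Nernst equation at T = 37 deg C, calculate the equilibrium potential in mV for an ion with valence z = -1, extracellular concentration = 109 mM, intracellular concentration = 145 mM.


E = (RT/(zF)) * ln(C_out/C_in)
T = 37 + 273.15 = 310.15 K
E = (8.314 * 310.15 / (-1 * 96485)) * ln(109/145)
E = 7.627 mV


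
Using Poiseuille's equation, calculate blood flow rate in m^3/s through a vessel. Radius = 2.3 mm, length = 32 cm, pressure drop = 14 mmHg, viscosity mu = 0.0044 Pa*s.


Q = pi*r^4*dP / (8*mu*L)
r = 0.0023 m, L = 0.32 m
dP = 14 mmHg = 1866.508 Pa
Q = 1.4568e-05 m^3/s


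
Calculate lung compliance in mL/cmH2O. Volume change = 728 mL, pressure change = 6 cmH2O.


C = dV / dP
C = 728 / 6
C = 121.3 mL/cmH2O


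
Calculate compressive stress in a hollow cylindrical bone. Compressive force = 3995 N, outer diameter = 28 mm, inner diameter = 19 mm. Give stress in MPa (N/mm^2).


A = pi*(r_o^2 - r_i^2)
r_o = 14 mm, r_i = 9.5 mm
A = 332.223 mm^2
sigma = F/A = 3995 / 332.223
sigma = 12.03 MPa


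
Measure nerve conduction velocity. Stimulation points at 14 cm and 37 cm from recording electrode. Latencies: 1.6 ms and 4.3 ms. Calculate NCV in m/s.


Distance = (37 - 14) / 100 = 0.23 m
dt = (4.3 - 1.6) / 1000 = 0.0027 s
NCV = dist / dt = 85.19 m/s


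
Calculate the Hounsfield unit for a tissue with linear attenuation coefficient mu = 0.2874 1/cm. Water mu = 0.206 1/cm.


HU = ((mu_tissue - mu_water) / mu_water) * 1000
HU = ((0.2874 - 0.206) / 0.206) * 1000
HU = 395.1


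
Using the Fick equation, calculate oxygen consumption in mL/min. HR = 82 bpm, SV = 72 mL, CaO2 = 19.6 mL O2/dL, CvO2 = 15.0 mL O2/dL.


CO = HR*SV = 82*72/1000 = 5.904 L/min
a-v O2 diff = 19.6 - 15.0 = 4.6 mL/dL
VO2 = CO * (CaO2-CvO2) * 10 dL/L
VO2 = 5.904 * 4.6 * 10
VO2 = 271.6 mL/min


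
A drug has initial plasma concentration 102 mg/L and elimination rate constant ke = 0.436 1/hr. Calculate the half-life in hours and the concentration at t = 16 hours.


t_half = ln(2) / ke = 0.693147 / 0.436 = 1.59 hr
C(t) = C0 * exp(-ke*t) = 102 * exp(-0.436*16)
C(16) = 0.09527 mg/L


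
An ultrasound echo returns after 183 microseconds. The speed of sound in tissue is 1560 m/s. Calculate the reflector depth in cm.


depth = c * t / 2
t = 183 us = 1.8300e-04 s
depth = 1560 * 1.8300e-04 / 2
depth = 0.14274 m = 14.274 cm


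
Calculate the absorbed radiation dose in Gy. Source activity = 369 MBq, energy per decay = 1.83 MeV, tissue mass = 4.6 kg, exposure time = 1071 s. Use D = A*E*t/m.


A = 369 MBq = 3.6900e+08 Bq
E = 1.83 MeV = 2.93166e-13 J
D = A*E*t/m = 3.6900e+08*2.93166e-13*1071/4.6
D = 0.02519 Gy


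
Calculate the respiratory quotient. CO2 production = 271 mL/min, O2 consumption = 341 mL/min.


RQ = VCO2 / VO2
RQ = 271 / 341
RQ = 0.7947


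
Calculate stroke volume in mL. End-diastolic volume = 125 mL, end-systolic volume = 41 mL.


SV = EDV - ESV
SV = 125 - 41
SV = 84 mL


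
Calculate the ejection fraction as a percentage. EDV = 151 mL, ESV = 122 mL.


SV = EDV - ESV = 151 - 122 = 29 mL
EF = SV/EDV * 100 = 29/151 * 100
EF = 19.21%


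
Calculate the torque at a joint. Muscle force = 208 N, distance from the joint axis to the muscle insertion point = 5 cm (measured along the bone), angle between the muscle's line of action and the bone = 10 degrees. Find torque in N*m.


Torque = F * d * sin(theta)   (moment arm = d*sin(theta))
d = 5 cm = 0.05 m
Torque = 208 * 0.05 * sin(10)
Torque = 1.806 N*m


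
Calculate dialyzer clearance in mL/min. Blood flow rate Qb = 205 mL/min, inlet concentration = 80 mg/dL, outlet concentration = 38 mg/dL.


K = Qb * (Cb_in - Cb_out) / Cb_in
K = 205 * (80 - 38) / 80
K = 107.6 mL/min


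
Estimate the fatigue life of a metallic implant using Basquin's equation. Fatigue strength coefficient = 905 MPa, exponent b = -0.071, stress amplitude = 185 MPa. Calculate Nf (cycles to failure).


sigma_a = sigma_f' * (2Nf)^b
2Nf = (sigma_a/sigma_f')^(1/b)
2Nf = (185/905)^(1/-0.071)
2Nf = 5.1397449e+09
Nf = 2.5699e+09


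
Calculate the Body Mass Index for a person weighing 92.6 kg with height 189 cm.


BMI = weight / height^2
height = 189 cm = 1.89 m
BMI = 92.6 / 1.89^2
BMI = 25.92 kg/m^2


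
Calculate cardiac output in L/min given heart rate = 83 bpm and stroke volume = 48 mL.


CO = HR * SV
CO = 83 * 48 / 1000
CO = 3.984 L/min


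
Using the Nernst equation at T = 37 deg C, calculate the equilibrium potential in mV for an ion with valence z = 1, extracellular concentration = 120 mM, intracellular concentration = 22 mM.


E = (RT/(zF)) * ln(C_out/C_in)
T = 37 + 273.15 = 310.15 K
E = (8.314 * 310.15 / (1 * 96485)) * ln(120/22)
E = 45.34 mV


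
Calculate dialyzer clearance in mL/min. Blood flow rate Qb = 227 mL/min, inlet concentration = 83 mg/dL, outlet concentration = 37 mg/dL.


K = Qb * (Cb_in - Cb_out) / Cb_in
K = 227 * (83 - 37) / 83
K = 125.8 mL/min


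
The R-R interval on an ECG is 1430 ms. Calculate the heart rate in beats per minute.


HR = 60 / RR_interval(s)
RR = 1430 ms = 1.43 s
HR = 60 / 1.43 = 41.96 bpm


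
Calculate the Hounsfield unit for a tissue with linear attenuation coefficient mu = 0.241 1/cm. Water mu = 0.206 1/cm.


HU = ((mu_tissue - mu_water) / mu_water) * 1000
HU = ((0.241 - 0.206) / 0.206) * 1000
HU = 169.9


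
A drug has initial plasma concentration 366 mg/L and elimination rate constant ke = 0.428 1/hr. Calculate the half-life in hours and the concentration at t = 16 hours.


t_half = ln(2) / ke = 0.693147 / 0.428 = 1.62 hr
C(t) = C0 * exp(-ke*t) = 366 * exp(-0.428*16)
C(16) = 0.3885 mg/L


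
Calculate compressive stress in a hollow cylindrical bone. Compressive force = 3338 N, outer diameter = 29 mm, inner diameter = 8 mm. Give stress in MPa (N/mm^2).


A = pi*(r_o^2 - r_i^2)
r_o = 14.5 mm, r_i = 4 mm
A = 610.254 mm^2
sigma = F/A = 3338 / 610.254
sigma = 5.47 MPa


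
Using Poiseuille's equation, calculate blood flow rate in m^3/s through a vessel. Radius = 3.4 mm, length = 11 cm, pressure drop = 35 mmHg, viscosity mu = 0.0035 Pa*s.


Q = pi*r^4*dP / (8*mu*L)
r = 0.0034 m, L = 0.11 m
dP = 35 mmHg = 4666.27 Pa
Q = 6.3604e-04 m^3/s


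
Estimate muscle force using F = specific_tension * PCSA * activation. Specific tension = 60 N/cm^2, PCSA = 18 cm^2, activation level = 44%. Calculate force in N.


F = sigma * PCSA * activation
F = 60 * 18 * 0.44
F = 475.2 N


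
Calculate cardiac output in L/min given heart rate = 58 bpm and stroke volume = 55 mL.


CO = HR * SV
CO = 58 * 55 / 1000
CO = 3.19 L/min


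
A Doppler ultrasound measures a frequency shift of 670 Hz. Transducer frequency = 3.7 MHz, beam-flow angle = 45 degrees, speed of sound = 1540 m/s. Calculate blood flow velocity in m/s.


v = fd * c / (2 * f0 * cos(theta))
v = 670 * 1540 / (2 * 3.7000e+06 * cos(45))
v = 0.1972 m/s


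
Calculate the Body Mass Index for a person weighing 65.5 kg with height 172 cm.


BMI = weight / height^2
height = 172 cm = 1.72 m
BMI = 65.5 / 1.72^2
BMI = 22.14 kg/m^2


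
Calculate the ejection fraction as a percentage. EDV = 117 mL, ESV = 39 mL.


SV = EDV - ESV = 117 - 39 = 78 mL
EF = SV/EDV * 100 = 78/117 * 100
EF = 66.67%


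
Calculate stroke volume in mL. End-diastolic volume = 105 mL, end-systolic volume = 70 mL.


SV = EDV - ESV
SV = 105 - 70
SV = 35 mL


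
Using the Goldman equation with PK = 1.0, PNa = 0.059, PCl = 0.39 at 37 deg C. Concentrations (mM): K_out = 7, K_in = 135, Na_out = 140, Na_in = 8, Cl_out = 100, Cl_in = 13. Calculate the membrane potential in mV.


Vm = (RT/F)*ln((PK*Ko + PNa*Nao + PCl*Cli)/(PK*Ki + PNa*Nai + PCl*Clo))
Numer = 20.33, Denom = 174.472
Vm = -57.45 mV


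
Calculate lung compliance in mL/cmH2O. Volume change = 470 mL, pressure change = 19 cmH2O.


C = dV / dP
C = 470 / 19
C = 24.74 mL/cmH2O


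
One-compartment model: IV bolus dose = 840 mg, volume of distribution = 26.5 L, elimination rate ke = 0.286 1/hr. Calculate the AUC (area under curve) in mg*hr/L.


C0 = Dose/Vd = 840/26.5 = 31.6981 mg/L
AUC = C0/ke = 31.6981/0.286
AUC = 110.8 mg*hr/L


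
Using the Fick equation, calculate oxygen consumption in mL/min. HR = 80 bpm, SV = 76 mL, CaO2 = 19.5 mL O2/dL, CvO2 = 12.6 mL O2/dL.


CO = HR*SV = 80*76/1000 = 6.08 L/min
a-v O2 diff = 19.5 - 12.6 = 6.9 mL/dL
VO2 = CO * (CaO2-CvO2) * 10 dL/L
VO2 = 6.08 * 6.9 * 10
VO2 = 419.5 mL/min


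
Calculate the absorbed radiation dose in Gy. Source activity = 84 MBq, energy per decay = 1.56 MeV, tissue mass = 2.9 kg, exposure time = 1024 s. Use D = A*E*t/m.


A = 84 MBq = 8.4000e+07 Bq
E = 1.56 MeV = 2.49912e-13 J
D = A*E*t/m = 8.4000e+07*2.49912e-13*1024/2.9
D = 0.007413 Gy


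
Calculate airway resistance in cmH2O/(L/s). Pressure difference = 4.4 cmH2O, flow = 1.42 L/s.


R = dP / flow
R = 4.4 / 1.42
R = 3.099 cmH2O/(L/s)


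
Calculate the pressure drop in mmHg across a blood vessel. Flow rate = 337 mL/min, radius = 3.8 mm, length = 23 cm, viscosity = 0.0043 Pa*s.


dP = 8*mu*L*Q / (pi*r^4)
Q = 337 mL/min = 5.61667e-06 m^3/s
dP = 67.8392 Pa = 67.8392 / 133.322 mmHg = 0.5088 mmHg


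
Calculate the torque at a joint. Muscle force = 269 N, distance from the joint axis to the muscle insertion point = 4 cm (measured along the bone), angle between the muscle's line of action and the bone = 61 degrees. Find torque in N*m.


Torque = F * d * sin(theta)   (moment arm = d*sin(theta))
d = 4 cm = 0.04 m
Torque = 269 * 0.04 * sin(61)
Torque = 9.411 N*m
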